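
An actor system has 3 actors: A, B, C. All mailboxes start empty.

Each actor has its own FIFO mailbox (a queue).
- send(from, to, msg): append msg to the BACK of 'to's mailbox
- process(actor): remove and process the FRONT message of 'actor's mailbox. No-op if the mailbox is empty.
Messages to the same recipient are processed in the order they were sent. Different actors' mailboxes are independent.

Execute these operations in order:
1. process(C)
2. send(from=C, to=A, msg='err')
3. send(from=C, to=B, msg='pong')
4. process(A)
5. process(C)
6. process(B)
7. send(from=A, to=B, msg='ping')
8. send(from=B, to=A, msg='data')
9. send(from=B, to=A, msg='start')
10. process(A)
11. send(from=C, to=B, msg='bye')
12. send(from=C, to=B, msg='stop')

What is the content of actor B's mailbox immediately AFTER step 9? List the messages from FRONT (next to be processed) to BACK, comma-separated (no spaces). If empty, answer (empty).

After 1 (process(C)): A:[] B:[] C:[]
After 2 (send(from=C, to=A, msg='err')): A:[err] B:[] C:[]
After 3 (send(from=C, to=B, msg='pong')): A:[err] B:[pong] C:[]
After 4 (process(A)): A:[] B:[pong] C:[]
After 5 (process(C)): A:[] B:[pong] C:[]
After 6 (process(B)): A:[] B:[] C:[]
After 7 (send(from=A, to=B, msg='ping')): A:[] B:[ping] C:[]
After 8 (send(from=B, to=A, msg='data')): A:[data] B:[ping] C:[]
After 9 (send(from=B, to=A, msg='start')): A:[data,start] B:[ping] C:[]

ping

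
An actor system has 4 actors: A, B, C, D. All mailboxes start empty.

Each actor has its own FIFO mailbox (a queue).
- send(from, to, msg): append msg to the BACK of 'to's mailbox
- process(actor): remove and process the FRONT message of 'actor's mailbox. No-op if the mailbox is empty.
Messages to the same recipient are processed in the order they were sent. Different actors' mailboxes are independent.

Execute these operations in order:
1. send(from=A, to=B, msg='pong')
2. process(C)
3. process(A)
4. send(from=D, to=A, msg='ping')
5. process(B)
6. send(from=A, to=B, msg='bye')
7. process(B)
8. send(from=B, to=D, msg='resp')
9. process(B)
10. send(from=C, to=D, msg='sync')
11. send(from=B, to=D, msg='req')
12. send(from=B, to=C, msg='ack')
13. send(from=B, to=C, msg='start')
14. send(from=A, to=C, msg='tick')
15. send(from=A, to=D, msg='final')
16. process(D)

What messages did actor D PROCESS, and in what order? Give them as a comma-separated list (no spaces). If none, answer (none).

After 1 (send(from=A, to=B, msg='pong')): A:[] B:[pong] C:[] D:[]
After 2 (process(C)): A:[] B:[pong] C:[] D:[]
After 3 (process(A)): A:[] B:[pong] C:[] D:[]
After 4 (send(from=D, to=A, msg='ping')): A:[ping] B:[pong] C:[] D:[]
After 5 (process(B)): A:[ping] B:[] C:[] D:[]
After 6 (send(from=A, to=B, msg='bye')): A:[ping] B:[bye] C:[] D:[]
After 7 (process(B)): A:[ping] B:[] C:[] D:[]
After 8 (send(from=B, to=D, msg='resp')): A:[ping] B:[] C:[] D:[resp]
After 9 (process(B)): A:[ping] B:[] C:[] D:[resp]
After 10 (send(from=C, to=D, msg='sync')): A:[ping] B:[] C:[] D:[resp,sync]
After 11 (send(from=B, to=D, msg='req')): A:[ping] B:[] C:[] D:[resp,sync,req]
After 12 (send(from=B, to=C, msg='ack')): A:[ping] B:[] C:[ack] D:[resp,sync,req]
After 13 (send(from=B, to=C, msg='start')): A:[ping] B:[] C:[ack,start] D:[resp,sync,req]
After 14 (send(from=A, to=C, msg='tick')): A:[ping] B:[] C:[ack,start,tick] D:[resp,sync,req]
After 15 (send(from=A, to=D, msg='final')): A:[ping] B:[] C:[ack,start,tick] D:[resp,sync,req,final]
After 16 (process(D)): A:[ping] B:[] C:[ack,start,tick] D:[sync,req,final]

Answer: resp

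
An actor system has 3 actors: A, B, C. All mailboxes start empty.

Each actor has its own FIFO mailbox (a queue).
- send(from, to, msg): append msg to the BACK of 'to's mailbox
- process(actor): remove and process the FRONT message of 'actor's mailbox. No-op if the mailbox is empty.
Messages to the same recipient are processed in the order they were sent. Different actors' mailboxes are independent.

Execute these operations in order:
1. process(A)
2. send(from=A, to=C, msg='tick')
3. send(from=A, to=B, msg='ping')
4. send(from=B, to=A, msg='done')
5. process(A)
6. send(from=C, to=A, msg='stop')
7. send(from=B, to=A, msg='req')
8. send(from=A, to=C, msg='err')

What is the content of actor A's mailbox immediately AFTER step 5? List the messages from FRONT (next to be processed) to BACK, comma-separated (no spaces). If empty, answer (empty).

After 1 (process(A)): A:[] B:[] C:[]
After 2 (send(from=A, to=C, msg='tick')): A:[] B:[] C:[tick]
After 3 (send(from=A, to=B, msg='ping')): A:[] B:[ping] C:[tick]
After 4 (send(from=B, to=A, msg='done')): A:[done] B:[ping] C:[tick]
After 5 (process(A)): A:[] B:[ping] C:[tick]

(empty)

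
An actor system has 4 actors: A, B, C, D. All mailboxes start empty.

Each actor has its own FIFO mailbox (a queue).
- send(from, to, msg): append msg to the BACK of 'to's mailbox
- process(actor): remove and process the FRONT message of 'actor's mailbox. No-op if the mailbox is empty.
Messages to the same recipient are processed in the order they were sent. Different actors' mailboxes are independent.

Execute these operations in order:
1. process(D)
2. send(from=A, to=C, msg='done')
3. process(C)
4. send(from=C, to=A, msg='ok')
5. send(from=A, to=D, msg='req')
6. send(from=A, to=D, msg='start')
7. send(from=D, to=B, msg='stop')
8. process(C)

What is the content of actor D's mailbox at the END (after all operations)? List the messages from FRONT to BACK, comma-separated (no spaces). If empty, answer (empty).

Answer: req,start

Derivation:
After 1 (process(D)): A:[] B:[] C:[] D:[]
After 2 (send(from=A, to=C, msg='done')): A:[] B:[] C:[done] D:[]
After 3 (process(C)): A:[] B:[] C:[] D:[]
After 4 (send(from=C, to=A, msg='ok')): A:[ok] B:[] C:[] D:[]
After 5 (send(from=A, to=D, msg='req')): A:[ok] B:[] C:[] D:[req]
After 6 (send(from=A, to=D, msg='start')): A:[ok] B:[] C:[] D:[req,start]
After 7 (send(from=D, to=B, msg='stop')): A:[ok] B:[stop] C:[] D:[req,start]
After 8 (process(C)): A:[ok] B:[stop] C:[] D:[req,start]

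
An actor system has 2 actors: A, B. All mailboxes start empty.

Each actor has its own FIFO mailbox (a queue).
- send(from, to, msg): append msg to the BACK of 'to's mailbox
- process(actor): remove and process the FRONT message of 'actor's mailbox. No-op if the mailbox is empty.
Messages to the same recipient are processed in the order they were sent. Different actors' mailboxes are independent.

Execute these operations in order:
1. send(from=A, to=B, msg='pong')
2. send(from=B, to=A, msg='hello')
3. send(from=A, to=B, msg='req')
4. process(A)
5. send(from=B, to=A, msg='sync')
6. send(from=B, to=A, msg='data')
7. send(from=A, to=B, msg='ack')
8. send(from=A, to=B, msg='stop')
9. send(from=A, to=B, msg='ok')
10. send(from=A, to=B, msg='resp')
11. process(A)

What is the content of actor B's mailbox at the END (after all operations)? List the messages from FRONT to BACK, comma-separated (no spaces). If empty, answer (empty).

Answer: pong,req,ack,stop,ok,resp

Derivation:
After 1 (send(from=A, to=B, msg='pong')): A:[] B:[pong]
After 2 (send(from=B, to=A, msg='hello')): A:[hello] B:[pong]
After 3 (send(from=A, to=B, msg='req')): A:[hello] B:[pong,req]
After 4 (process(A)): A:[] B:[pong,req]
After 5 (send(from=B, to=A, msg='sync')): A:[sync] B:[pong,req]
After 6 (send(from=B, to=A, msg='data')): A:[sync,data] B:[pong,req]
After 7 (send(from=A, to=B, msg='ack')): A:[sync,data] B:[pong,req,ack]
After 8 (send(from=A, to=B, msg='stop')): A:[sync,data] B:[pong,req,ack,stop]
After 9 (send(from=A, to=B, msg='ok')): A:[sync,data] B:[pong,req,ack,stop,ok]
After 10 (send(from=A, to=B, msg='resp')): A:[sync,data] B:[pong,req,ack,stop,ok,resp]
After 11 (process(A)): A:[data] B:[pong,req,ack,stop,ok,resp]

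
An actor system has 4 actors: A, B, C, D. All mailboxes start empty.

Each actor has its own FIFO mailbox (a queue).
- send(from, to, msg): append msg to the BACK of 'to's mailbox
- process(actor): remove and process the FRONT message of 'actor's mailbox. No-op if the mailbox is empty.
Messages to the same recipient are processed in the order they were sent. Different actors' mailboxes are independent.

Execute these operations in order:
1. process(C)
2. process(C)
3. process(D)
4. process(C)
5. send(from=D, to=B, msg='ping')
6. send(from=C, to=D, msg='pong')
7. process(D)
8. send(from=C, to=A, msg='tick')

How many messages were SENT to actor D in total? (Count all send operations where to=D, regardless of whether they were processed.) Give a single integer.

After 1 (process(C)): A:[] B:[] C:[] D:[]
After 2 (process(C)): A:[] B:[] C:[] D:[]
After 3 (process(D)): A:[] B:[] C:[] D:[]
After 4 (process(C)): A:[] B:[] C:[] D:[]
After 5 (send(from=D, to=B, msg='ping')): A:[] B:[ping] C:[] D:[]
After 6 (send(from=C, to=D, msg='pong')): A:[] B:[ping] C:[] D:[pong]
After 7 (process(D)): A:[] B:[ping] C:[] D:[]
After 8 (send(from=C, to=A, msg='tick')): A:[tick] B:[ping] C:[] D:[]

Answer: 1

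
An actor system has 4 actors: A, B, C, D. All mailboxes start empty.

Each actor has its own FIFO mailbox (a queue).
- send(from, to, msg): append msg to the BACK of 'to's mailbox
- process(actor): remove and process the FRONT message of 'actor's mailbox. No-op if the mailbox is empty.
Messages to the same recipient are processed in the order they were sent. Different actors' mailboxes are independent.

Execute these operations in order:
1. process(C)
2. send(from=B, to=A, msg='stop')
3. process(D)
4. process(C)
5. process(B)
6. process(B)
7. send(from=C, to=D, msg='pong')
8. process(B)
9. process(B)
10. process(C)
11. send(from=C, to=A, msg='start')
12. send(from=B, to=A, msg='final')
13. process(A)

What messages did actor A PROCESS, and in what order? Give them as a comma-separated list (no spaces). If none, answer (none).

Answer: stop

Derivation:
After 1 (process(C)): A:[] B:[] C:[] D:[]
After 2 (send(from=B, to=A, msg='stop')): A:[stop] B:[] C:[] D:[]
After 3 (process(D)): A:[stop] B:[] C:[] D:[]
After 4 (process(C)): A:[stop] B:[] C:[] D:[]
After 5 (process(B)): A:[stop] B:[] C:[] D:[]
After 6 (process(B)): A:[stop] B:[] C:[] D:[]
After 7 (send(from=C, to=D, msg='pong')): A:[stop] B:[] C:[] D:[pong]
After 8 (process(B)): A:[stop] B:[] C:[] D:[pong]
After 9 (process(B)): A:[stop] B:[] C:[] D:[pong]
After 10 (process(C)): A:[stop] B:[] C:[] D:[pong]
After 11 (send(from=C, to=A, msg='start')): A:[stop,start] B:[] C:[] D:[pong]
After 12 (send(from=B, to=A, msg='final')): A:[stop,start,final] B:[] C:[] D:[pong]
After 13 (process(A)): A:[start,final] B:[] C:[] D:[pong]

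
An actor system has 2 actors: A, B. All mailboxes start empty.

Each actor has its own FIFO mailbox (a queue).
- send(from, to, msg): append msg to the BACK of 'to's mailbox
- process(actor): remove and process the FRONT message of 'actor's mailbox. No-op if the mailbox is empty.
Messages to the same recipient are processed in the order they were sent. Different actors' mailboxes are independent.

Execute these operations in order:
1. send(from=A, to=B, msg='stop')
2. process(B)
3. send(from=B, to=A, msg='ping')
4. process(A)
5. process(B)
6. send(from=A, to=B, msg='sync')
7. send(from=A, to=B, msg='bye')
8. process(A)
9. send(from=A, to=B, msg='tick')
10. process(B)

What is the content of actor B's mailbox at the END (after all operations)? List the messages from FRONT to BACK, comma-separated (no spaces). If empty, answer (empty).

After 1 (send(from=A, to=B, msg='stop')): A:[] B:[stop]
After 2 (process(B)): A:[] B:[]
After 3 (send(from=B, to=A, msg='ping')): A:[ping] B:[]
After 4 (process(A)): A:[] B:[]
After 5 (process(B)): A:[] B:[]
After 6 (send(from=A, to=B, msg='sync')): A:[] B:[sync]
After 7 (send(from=A, to=B, msg='bye')): A:[] B:[sync,bye]
After 8 (process(A)): A:[] B:[sync,bye]
After 9 (send(from=A, to=B, msg='tick')): A:[] B:[sync,bye,tick]
After 10 (process(B)): A:[] B:[bye,tick]

Answer: bye,tick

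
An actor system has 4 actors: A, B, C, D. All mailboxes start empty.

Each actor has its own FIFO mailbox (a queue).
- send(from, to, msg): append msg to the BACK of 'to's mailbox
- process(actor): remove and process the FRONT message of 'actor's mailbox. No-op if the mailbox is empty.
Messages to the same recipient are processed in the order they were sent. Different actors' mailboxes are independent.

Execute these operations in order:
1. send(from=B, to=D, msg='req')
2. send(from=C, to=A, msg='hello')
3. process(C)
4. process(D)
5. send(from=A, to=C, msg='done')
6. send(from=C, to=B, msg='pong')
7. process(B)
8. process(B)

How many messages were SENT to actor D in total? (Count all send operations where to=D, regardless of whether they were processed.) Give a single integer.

After 1 (send(from=B, to=D, msg='req')): A:[] B:[] C:[] D:[req]
After 2 (send(from=C, to=A, msg='hello')): A:[hello] B:[] C:[] D:[req]
After 3 (process(C)): A:[hello] B:[] C:[] D:[req]
After 4 (process(D)): A:[hello] B:[] C:[] D:[]
After 5 (send(from=A, to=C, msg='done')): A:[hello] B:[] C:[done] D:[]
After 6 (send(from=C, to=B, msg='pong')): A:[hello] B:[pong] C:[done] D:[]
After 7 (process(B)): A:[hello] B:[] C:[done] D:[]
After 8 (process(B)): A:[hello] B:[] C:[done] D:[]

Answer: 1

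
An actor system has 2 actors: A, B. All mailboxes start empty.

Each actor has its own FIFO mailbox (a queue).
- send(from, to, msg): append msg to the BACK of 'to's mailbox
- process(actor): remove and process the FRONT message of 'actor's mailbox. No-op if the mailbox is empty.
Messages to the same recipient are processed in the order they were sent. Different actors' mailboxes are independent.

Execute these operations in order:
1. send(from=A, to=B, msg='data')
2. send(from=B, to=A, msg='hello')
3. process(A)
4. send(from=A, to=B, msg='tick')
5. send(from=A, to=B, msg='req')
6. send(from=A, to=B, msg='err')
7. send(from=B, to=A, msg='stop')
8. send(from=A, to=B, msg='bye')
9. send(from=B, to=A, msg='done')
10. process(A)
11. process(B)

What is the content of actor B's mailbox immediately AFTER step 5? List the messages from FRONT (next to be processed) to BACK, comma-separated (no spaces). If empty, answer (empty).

After 1 (send(from=A, to=B, msg='data')): A:[] B:[data]
After 2 (send(from=B, to=A, msg='hello')): A:[hello] B:[data]
After 3 (process(A)): A:[] B:[data]
After 4 (send(from=A, to=B, msg='tick')): A:[] B:[data,tick]
After 5 (send(from=A, to=B, msg='req')): A:[] B:[data,tick,req]

data,tick,req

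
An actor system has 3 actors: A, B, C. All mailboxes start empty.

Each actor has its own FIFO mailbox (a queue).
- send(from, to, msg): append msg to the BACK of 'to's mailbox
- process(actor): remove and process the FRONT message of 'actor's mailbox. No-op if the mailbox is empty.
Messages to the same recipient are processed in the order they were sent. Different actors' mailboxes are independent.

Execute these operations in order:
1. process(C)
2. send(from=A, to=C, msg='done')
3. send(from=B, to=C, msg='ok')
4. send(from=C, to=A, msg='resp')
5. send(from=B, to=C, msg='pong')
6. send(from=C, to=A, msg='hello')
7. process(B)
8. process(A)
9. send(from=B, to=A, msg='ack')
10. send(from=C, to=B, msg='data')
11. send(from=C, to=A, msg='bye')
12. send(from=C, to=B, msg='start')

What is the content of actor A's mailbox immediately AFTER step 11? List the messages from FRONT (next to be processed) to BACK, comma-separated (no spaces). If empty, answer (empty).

After 1 (process(C)): A:[] B:[] C:[]
After 2 (send(from=A, to=C, msg='done')): A:[] B:[] C:[done]
After 3 (send(from=B, to=C, msg='ok')): A:[] B:[] C:[done,ok]
After 4 (send(from=C, to=A, msg='resp')): A:[resp] B:[] C:[done,ok]
After 5 (send(from=B, to=C, msg='pong')): A:[resp] B:[] C:[done,ok,pong]
After 6 (send(from=C, to=A, msg='hello')): A:[resp,hello] B:[] C:[done,ok,pong]
After 7 (process(B)): A:[resp,hello] B:[] C:[done,ok,pong]
After 8 (process(A)): A:[hello] B:[] C:[done,ok,pong]
After 9 (send(from=B, to=A, msg='ack')): A:[hello,ack] B:[] C:[done,ok,pong]
After 10 (send(from=C, to=B, msg='data')): A:[hello,ack] B:[data] C:[done,ok,pong]
After 11 (send(from=C, to=A, msg='bye')): A:[hello,ack,bye] B:[data] C:[done,ok,pong]

hello,ack,bye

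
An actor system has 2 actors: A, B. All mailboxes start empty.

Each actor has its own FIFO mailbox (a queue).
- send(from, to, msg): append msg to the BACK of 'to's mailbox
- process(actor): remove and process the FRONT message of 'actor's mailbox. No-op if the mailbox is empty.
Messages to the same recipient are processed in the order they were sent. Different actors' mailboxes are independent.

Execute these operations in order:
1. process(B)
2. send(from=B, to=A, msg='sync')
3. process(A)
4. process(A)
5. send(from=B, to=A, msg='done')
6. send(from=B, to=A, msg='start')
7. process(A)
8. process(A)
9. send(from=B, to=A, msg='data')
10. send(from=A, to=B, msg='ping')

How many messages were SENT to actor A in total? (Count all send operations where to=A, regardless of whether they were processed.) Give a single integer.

Answer: 4

Derivation:
After 1 (process(B)): A:[] B:[]
After 2 (send(from=B, to=A, msg='sync')): A:[sync] B:[]
After 3 (process(A)): A:[] B:[]
After 4 (process(A)): A:[] B:[]
After 5 (send(from=B, to=A, msg='done')): A:[done] B:[]
After 6 (send(from=B, to=A, msg='start')): A:[done,start] B:[]
After 7 (process(A)): A:[start] B:[]
After 8 (process(A)): A:[] B:[]
After 9 (send(from=B, to=A, msg='data')): A:[data] B:[]
After 10 (send(from=A, to=B, msg='ping')): A:[data] B:[ping]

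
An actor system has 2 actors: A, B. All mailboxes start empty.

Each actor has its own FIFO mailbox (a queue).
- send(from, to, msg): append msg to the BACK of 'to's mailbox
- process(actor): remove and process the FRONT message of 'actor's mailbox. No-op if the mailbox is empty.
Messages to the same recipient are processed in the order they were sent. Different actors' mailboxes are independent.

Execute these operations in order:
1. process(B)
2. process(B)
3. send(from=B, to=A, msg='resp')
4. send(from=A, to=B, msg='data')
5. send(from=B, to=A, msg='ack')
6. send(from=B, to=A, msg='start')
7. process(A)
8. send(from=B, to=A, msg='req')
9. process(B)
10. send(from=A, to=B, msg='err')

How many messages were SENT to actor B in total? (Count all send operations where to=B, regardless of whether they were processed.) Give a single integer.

After 1 (process(B)): A:[] B:[]
After 2 (process(B)): A:[] B:[]
After 3 (send(from=B, to=A, msg='resp')): A:[resp] B:[]
After 4 (send(from=A, to=B, msg='data')): A:[resp] B:[data]
After 5 (send(from=B, to=A, msg='ack')): A:[resp,ack] B:[data]
After 6 (send(from=B, to=A, msg='start')): A:[resp,ack,start] B:[data]
After 7 (process(A)): A:[ack,start] B:[data]
After 8 (send(from=B, to=A, msg='req')): A:[ack,start,req] B:[data]
After 9 (process(B)): A:[ack,start,req] B:[]
After 10 (send(from=A, to=B, msg='err')): A:[ack,start,req] B:[err]

Answer: 2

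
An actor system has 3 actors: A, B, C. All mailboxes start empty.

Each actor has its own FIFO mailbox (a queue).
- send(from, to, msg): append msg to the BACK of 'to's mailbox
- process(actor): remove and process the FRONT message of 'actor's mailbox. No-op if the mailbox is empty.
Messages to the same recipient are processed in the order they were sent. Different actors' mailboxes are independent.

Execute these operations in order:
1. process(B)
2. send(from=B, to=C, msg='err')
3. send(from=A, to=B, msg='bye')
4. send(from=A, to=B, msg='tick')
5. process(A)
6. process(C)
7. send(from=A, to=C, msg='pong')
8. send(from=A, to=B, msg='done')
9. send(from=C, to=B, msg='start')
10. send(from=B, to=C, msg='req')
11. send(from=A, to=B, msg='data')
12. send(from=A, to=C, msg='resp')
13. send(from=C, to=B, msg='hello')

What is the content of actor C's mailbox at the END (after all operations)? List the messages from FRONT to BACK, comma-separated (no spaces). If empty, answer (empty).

After 1 (process(B)): A:[] B:[] C:[]
After 2 (send(from=B, to=C, msg='err')): A:[] B:[] C:[err]
After 3 (send(from=A, to=B, msg='bye')): A:[] B:[bye] C:[err]
After 4 (send(from=A, to=B, msg='tick')): A:[] B:[bye,tick] C:[err]
After 5 (process(A)): A:[] B:[bye,tick] C:[err]
After 6 (process(C)): A:[] B:[bye,tick] C:[]
After 7 (send(from=A, to=C, msg='pong')): A:[] B:[bye,tick] C:[pong]
After 8 (send(from=A, to=B, msg='done')): A:[] B:[bye,tick,done] C:[pong]
After 9 (send(from=C, to=B, msg='start')): A:[] B:[bye,tick,done,start] C:[pong]
After 10 (send(from=B, to=C, msg='req')): A:[] B:[bye,tick,done,start] C:[pong,req]
After 11 (send(from=A, to=B, msg='data')): A:[] B:[bye,tick,done,start,data] C:[pong,req]
After 12 (send(from=A, to=C, msg='resp')): A:[] B:[bye,tick,done,start,data] C:[pong,req,resp]
After 13 (send(from=C, to=B, msg='hello')): A:[] B:[bye,tick,done,start,data,hello] C:[pong,req,resp]

Answer: pong,req,resp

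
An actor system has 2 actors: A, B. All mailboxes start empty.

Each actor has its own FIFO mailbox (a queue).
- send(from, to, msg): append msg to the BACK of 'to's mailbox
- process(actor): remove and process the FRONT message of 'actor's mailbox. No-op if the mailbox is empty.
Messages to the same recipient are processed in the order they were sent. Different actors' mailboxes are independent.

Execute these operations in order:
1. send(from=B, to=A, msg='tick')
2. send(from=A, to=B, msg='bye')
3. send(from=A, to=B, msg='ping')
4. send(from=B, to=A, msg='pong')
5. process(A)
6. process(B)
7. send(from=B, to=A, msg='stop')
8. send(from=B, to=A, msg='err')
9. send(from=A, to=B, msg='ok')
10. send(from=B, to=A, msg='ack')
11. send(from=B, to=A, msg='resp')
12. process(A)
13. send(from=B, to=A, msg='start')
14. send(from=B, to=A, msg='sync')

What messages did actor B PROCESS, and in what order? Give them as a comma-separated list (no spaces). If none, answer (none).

After 1 (send(from=B, to=A, msg='tick')): A:[tick] B:[]
After 2 (send(from=A, to=B, msg='bye')): A:[tick] B:[bye]
After 3 (send(from=A, to=B, msg='ping')): A:[tick] B:[bye,ping]
After 4 (send(from=B, to=A, msg='pong')): A:[tick,pong] B:[bye,ping]
After 5 (process(A)): A:[pong] B:[bye,ping]
After 6 (process(B)): A:[pong] B:[ping]
After 7 (send(from=B, to=A, msg='stop')): A:[pong,stop] B:[ping]
After 8 (send(from=B, to=A, msg='err')): A:[pong,stop,err] B:[ping]
After 9 (send(from=A, to=B, msg='ok')): A:[pong,stop,err] B:[ping,ok]
After 10 (send(from=B, to=A, msg='ack')): A:[pong,stop,err,ack] B:[ping,ok]
After 11 (send(from=B, to=A, msg='resp')): A:[pong,stop,err,ack,resp] B:[ping,ok]
After 12 (process(A)): A:[stop,err,ack,resp] B:[ping,ok]
After 13 (send(from=B, to=A, msg='start')): A:[stop,err,ack,resp,start] B:[ping,ok]
After 14 (send(from=B, to=A, msg='sync')): A:[stop,err,ack,resp,start,sync] B:[ping,ok]

Answer: bye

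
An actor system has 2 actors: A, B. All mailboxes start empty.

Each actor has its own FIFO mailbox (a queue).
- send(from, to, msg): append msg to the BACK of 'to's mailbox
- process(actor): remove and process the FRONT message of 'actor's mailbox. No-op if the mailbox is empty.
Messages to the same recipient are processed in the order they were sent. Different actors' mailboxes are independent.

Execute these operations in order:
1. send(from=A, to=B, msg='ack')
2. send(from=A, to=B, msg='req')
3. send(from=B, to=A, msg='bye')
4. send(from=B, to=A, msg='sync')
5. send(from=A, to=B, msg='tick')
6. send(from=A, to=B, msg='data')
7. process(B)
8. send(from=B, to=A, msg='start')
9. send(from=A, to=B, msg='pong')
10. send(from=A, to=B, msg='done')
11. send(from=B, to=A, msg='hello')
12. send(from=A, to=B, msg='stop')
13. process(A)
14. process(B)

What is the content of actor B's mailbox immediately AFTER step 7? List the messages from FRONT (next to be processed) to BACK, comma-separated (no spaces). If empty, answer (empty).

After 1 (send(from=A, to=B, msg='ack')): A:[] B:[ack]
After 2 (send(from=A, to=B, msg='req')): A:[] B:[ack,req]
After 3 (send(from=B, to=A, msg='bye')): A:[bye] B:[ack,req]
After 4 (send(from=B, to=A, msg='sync')): A:[bye,sync] B:[ack,req]
After 5 (send(from=A, to=B, msg='tick')): A:[bye,sync] B:[ack,req,tick]
After 6 (send(from=A, to=B, msg='data')): A:[bye,sync] B:[ack,req,tick,data]
After 7 (process(B)): A:[bye,sync] B:[req,tick,data]

req,tick,data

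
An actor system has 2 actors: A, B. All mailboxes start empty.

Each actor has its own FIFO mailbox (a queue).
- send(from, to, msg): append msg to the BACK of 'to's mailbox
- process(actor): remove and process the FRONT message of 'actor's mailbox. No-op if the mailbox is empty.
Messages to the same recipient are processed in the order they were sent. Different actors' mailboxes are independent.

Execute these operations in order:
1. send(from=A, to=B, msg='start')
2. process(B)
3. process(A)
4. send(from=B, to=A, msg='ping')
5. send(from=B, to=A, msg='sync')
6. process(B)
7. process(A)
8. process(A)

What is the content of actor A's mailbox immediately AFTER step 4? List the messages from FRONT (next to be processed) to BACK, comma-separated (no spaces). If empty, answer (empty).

After 1 (send(from=A, to=B, msg='start')): A:[] B:[start]
After 2 (process(B)): A:[] B:[]
After 3 (process(A)): A:[] B:[]
After 4 (send(from=B, to=A, msg='ping')): A:[ping] B:[]

ping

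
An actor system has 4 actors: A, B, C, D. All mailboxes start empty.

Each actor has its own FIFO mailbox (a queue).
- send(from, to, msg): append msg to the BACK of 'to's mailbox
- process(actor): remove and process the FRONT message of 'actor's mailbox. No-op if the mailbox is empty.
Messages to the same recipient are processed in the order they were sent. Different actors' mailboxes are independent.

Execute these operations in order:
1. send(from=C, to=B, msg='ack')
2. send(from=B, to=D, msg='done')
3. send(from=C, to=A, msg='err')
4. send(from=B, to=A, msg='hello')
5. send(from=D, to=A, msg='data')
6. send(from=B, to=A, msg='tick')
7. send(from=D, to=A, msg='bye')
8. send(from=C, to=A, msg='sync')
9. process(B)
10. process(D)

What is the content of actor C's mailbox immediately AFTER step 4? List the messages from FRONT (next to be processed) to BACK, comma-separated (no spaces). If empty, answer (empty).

After 1 (send(from=C, to=B, msg='ack')): A:[] B:[ack] C:[] D:[]
After 2 (send(from=B, to=D, msg='done')): A:[] B:[ack] C:[] D:[done]
After 3 (send(from=C, to=A, msg='err')): A:[err] B:[ack] C:[] D:[done]
After 4 (send(from=B, to=A, msg='hello')): A:[err,hello] B:[ack] C:[] D:[done]

(empty)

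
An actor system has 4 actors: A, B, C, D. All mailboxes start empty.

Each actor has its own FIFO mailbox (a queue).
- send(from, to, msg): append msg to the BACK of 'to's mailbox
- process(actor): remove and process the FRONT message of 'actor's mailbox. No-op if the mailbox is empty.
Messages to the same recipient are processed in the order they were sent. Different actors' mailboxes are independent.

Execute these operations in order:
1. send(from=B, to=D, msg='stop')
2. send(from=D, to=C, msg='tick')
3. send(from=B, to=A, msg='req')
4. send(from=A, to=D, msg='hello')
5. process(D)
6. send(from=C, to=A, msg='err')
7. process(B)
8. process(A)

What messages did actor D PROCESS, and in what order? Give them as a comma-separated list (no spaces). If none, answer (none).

After 1 (send(from=B, to=D, msg='stop')): A:[] B:[] C:[] D:[stop]
After 2 (send(from=D, to=C, msg='tick')): A:[] B:[] C:[tick] D:[stop]
After 3 (send(from=B, to=A, msg='req')): A:[req] B:[] C:[tick] D:[stop]
After 4 (send(from=A, to=D, msg='hello')): A:[req] B:[] C:[tick] D:[stop,hello]
After 5 (process(D)): A:[req] B:[] C:[tick] D:[hello]
After 6 (send(from=C, to=A, msg='err')): A:[req,err] B:[] C:[tick] D:[hello]
After 7 (process(B)): A:[req,err] B:[] C:[tick] D:[hello]
After 8 (process(A)): A:[err] B:[] C:[tick] D:[hello]

Answer: stop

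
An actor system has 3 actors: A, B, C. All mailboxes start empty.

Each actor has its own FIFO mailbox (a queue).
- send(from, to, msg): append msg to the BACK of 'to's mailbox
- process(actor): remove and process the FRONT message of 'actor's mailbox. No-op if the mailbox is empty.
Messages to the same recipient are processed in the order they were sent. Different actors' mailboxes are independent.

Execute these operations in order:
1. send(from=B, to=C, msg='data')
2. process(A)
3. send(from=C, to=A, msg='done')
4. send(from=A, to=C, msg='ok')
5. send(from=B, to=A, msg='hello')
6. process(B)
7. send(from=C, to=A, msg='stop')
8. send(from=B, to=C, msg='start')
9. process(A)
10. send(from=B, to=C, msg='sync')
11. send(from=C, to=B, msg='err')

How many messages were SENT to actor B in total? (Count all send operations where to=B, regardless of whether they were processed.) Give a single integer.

After 1 (send(from=B, to=C, msg='data')): A:[] B:[] C:[data]
After 2 (process(A)): A:[] B:[] C:[data]
After 3 (send(from=C, to=A, msg='done')): A:[done] B:[] C:[data]
After 4 (send(from=A, to=C, msg='ok')): A:[done] B:[] C:[data,ok]
After 5 (send(from=B, to=A, msg='hello')): A:[done,hello] B:[] C:[data,ok]
After 6 (process(B)): A:[done,hello] B:[] C:[data,ok]
After 7 (send(from=C, to=A, msg='stop')): A:[done,hello,stop] B:[] C:[data,ok]
After 8 (send(from=B, to=C, msg='start')): A:[done,hello,stop] B:[] C:[data,ok,start]
After 9 (process(A)): A:[hello,stop] B:[] C:[data,ok,start]
After 10 (send(from=B, to=C, msg='sync')): A:[hello,stop] B:[] C:[data,ok,start,sync]
After 11 (send(from=C, to=B, msg='err')): A:[hello,stop] B:[err] C:[data,ok,start,sync]

Answer: 1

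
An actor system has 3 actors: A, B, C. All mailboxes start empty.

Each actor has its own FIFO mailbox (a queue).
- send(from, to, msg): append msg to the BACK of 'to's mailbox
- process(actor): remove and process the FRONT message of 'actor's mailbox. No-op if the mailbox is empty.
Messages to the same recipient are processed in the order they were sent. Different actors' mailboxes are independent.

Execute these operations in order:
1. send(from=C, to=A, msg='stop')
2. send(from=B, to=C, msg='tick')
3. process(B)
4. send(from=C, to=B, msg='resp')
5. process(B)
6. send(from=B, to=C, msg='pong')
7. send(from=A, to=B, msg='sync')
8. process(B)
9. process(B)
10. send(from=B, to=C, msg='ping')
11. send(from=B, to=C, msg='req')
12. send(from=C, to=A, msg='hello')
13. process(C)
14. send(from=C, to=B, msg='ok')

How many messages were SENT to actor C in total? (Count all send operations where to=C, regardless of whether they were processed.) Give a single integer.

Answer: 4

Derivation:
After 1 (send(from=C, to=A, msg='stop')): A:[stop] B:[] C:[]
After 2 (send(from=B, to=C, msg='tick')): A:[stop] B:[] C:[tick]
After 3 (process(B)): A:[stop] B:[] C:[tick]
After 4 (send(from=C, to=B, msg='resp')): A:[stop] B:[resp] C:[tick]
After 5 (process(B)): A:[stop] B:[] C:[tick]
After 6 (send(from=B, to=C, msg='pong')): A:[stop] B:[] C:[tick,pong]
After 7 (send(from=A, to=B, msg='sync')): A:[stop] B:[sync] C:[tick,pong]
After 8 (process(B)): A:[stop] B:[] C:[tick,pong]
After 9 (process(B)): A:[stop] B:[] C:[tick,pong]
After 10 (send(from=B, to=C, msg='ping')): A:[stop] B:[] C:[tick,pong,ping]
After 11 (send(from=B, to=C, msg='req')): A:[stop] B:[] C:[tick,pong,ping,req]
After 12 (send(from=C, to=A, msg='hello')): A:[stop,hello] B:[] C:[tick,pong,ping,req]
After 13 (process(C)): A:[stop,hello] B:[] C:[pong,ping,req]
After 14 (send(from=C, to=B, msg='ok')): A:[stop,hello] B:[ok] C:[pong,ping,req]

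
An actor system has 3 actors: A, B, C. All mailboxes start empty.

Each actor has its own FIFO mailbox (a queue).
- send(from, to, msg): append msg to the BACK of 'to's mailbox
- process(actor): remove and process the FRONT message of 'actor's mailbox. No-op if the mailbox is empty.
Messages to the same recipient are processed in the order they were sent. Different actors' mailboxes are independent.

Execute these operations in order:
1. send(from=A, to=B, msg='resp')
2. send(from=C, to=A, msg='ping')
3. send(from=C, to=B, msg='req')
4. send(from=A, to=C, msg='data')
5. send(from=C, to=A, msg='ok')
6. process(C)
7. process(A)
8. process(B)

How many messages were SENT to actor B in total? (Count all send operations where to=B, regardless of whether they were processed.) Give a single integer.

After 1 (send(from=A, to=B, msg='resp')): A:[] B:[resp] C:[]
After 2 (send(from=C, to=A, msg='ping')): A:[ping] B:[resp] C:[]
After 3 (send(from=C, to=B, msg='req')): A:[ping] B:[resp,req] C:[]
After 4 (send(from=A, to=C, msg='data')): A:[ping] B:[resp,req] C:[data]
After 5 (send(from=C, to=A, msg='ok')): A:[ping,ok] B:[resp,req] C:[data]
After 6 (process(C)): A:[ping,ok] B:[resp,req] C:[]
After 7 (process(A)): A:[ok] B:[resp,req] C:[]
After 8 (process(B)): A:[ok] B:[req] C:[]

Answer: 2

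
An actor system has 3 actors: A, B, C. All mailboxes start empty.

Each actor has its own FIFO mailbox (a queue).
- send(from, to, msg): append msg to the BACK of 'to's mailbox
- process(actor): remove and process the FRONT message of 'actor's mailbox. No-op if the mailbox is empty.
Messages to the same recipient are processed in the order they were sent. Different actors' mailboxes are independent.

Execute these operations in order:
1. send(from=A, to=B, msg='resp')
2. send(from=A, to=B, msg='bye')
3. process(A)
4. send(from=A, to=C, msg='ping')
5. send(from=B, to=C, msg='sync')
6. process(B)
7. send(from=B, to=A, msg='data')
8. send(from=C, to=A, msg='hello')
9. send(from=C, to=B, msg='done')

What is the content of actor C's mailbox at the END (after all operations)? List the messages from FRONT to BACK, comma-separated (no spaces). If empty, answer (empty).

Answer: ping,sync

Derivation:
After 1 (send(from=A, to=B, msg='resp')): A:[] B:[resp] C:[]
After 2 (send(from=A, to=B, msg='bye')): A:[] B:[resp,bye] C:[]
After 3 (process(A)): A:[] B:[resp,bye] C:[]
After 4 (send(from=A, to=C, msg='ping')): A:[] B:[resp,bye] C:[ping]
After 5 (send(from=B, to=C, msg='sync')): A:[] B:[resp,bye] C:[ping,sync]
After 6 (process(B)): A:[] B:[bye] C:[ping,sync]
After 7 (send(from=B, to=A, msg='data')): A:[data] B:[bye] C:[ping,sync]
After 8 (send(from=C, to=A, msg='hello')): A:[data,hello] B:[bye] C:[ping,sync]
After 9 (send(from=C, to=B, msg='done')): A:[data,hello] B:[bye,done] C:[ping,sync]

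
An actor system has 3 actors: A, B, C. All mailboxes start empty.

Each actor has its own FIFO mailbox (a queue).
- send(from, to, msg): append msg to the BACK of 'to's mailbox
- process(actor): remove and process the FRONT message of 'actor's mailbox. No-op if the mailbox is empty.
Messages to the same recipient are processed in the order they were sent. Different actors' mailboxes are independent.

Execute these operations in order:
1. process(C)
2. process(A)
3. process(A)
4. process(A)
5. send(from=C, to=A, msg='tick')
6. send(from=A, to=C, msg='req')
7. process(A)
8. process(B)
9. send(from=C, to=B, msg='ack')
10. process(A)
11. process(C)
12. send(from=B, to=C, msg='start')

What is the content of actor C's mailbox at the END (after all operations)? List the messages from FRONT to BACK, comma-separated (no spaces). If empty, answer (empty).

Answer: start

Derivation:
After 1 (process(C)): A:[] B:[] C:[]
After 2 (process(A)): A:[] B:[] C:[]
After 3 (process(A)): A:[] B:[] C:[]
After 4 (process(A)): A:[] B:[] C:[]
After 5 (send(from=C, to=A, msg='tick')): A:[tick] B:[] C:[]
After 6 (send(from=A, to=C, msg='req')): A:[tick] B:[] C:[req]
After 7 (process(A)): A:[] B:[] C:[req]
After 8 (process(B)): A:[] B:[] C:[req]
After 9 (send(from=C, to=B, msg='ack')): A:[] B:[ack] C:[req]
After 10 (process(A)): A:[] B:[ack] C:[req]
After 11 (process(C)): A:[] B:[ack] C:[]
After 12 (send(from=B, to=C, msg='start')): A:[] B:[ack] C:[start]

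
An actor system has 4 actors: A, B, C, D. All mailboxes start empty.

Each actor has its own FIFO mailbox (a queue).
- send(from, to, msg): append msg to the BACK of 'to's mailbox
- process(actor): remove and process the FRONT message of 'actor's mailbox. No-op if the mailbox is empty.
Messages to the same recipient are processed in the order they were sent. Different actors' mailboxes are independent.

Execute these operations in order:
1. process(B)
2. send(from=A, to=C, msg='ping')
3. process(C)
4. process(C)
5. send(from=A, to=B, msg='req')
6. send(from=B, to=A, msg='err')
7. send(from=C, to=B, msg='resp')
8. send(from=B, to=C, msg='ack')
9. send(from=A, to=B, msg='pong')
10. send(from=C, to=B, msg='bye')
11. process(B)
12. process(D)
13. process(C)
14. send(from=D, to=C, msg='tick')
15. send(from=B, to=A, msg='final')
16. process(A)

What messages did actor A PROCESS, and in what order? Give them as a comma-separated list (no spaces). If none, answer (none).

Answer: err

Derivation:
After 1 (process(B)): A:[] B:[] C:[] D:[]
After 2 (send(from=A, to=C, msg='ping')): A:[] B:[] C:[ping] D:[]
After 3 (process(C)): A:[] B:[] C:[] D:[]
After 4 (process(C)): A:[] B:[] C:[] D:[]
After 5 (send(from=A, to=B, msg='req')): A:[] B:[req] C:[] D:[]
After 6 (send(from=B, to=A, msg='err')): A:[err] B:[req] C:[] D:[]
After 7 (send(from=C, to=B, msg='resp')): A:[err] B:[req,resp] C:[] D:[]
After 8 (send(from=B, to=C, msg='ack')): A:[err] B:[req,resp] C:[ack] D:[]
After 9 (send(from=A, to=B, msg='pong')): A:[err] B:[req,resp,pong] C:[ack] D:[]
After 10 (send(from=C, to=B, msg='bye')): A:[err] B:[req,resp,pong,bye] C:[ack] D:[]
After 11 (process(B)): A:[err] B:[resp,pong,bye] C:[ack] D:[]
After 12 (process(D)): A:[err] B:[resp,pong,bye] C:[ack] D:[]
After 13 (process(C)): A:[err] B:[resp,pong,bye] C:[] D:[]
After 14 (send(from=D, to=C, msg='tick')): A:[err] B:[resp,pong,bye] C:[tick] D:[]
After 15 (send(from=B, to=A, msg='final')): A:[err,final] B:[resp,pong,bye] C:[tick] D:[]
After 16 (process(A)): A:[final] B:[resp,pong,bye] C:[tick] D:[]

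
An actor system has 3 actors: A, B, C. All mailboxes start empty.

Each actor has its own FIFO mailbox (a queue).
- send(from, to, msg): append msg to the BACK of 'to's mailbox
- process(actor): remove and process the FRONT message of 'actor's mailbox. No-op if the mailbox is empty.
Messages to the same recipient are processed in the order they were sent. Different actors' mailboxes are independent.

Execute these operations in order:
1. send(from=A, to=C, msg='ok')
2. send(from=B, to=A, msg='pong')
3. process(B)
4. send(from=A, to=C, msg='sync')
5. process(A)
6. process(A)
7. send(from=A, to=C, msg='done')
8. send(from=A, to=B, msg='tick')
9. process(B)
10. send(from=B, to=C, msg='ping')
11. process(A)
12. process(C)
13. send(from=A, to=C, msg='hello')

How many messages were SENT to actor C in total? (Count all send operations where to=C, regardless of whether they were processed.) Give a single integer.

Answer: 5

Derivation:
After 1 (send(from=A, to=C, msg='ok')): A:[] B:[] C:[ok]
After 2 (send(from=B, to=A, msg='pong')): A:[pong] B:[] C:[ok]
After 3 (process(B)): A:[pong] B:[] C:[ok]
After 4 (send(from=A, to=C, msg='sync')): A:[pong] B:[] C:[ok,sync]
After 5 (process(A)): A:[] B:[] C:[ok,sync]
After 6 (process(A)): A:[] B:[] C:[ok,sync]
After 7 (send(from=A, to=C, msg='done')): A:[] B:[] C:[ok,sync,done]
After 8 (send(from=A, to=B, msg='tick')): A:[] B:[tick] C:[ok,sync,done]
After 9 (process(B)): A:[] B:[] C:[ok,sync,done]
After 10 (send(from=B, to=C, msg='ping')): A:[] B:[] C:[ok,sync,done,ping]
After 11 (process(A)): A:[] B:[] C:[ok,sync,done,ping]
After 12 (process(C)): A:[] B:[] C:[sync,done,ping]
After 13 (send(from=A, to=C, msg='hello')): A:[] B:[] C:[sync,done,ping,hello]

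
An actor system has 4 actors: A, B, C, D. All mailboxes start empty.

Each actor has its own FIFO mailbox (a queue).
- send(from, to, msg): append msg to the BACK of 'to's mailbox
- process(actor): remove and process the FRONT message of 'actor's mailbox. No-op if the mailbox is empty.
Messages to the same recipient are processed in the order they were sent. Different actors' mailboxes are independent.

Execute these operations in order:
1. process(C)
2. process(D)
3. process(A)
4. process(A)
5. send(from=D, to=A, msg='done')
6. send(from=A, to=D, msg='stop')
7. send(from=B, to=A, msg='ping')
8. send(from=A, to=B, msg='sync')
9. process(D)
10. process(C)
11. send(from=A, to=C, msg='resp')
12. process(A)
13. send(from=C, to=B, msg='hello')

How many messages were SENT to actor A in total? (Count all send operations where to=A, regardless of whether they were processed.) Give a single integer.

Answer: 2

Derivation:
After 1 (process(C)): A:[] B:[] C:[] D:[]
After 2 (process(D)): A:[] B:[] C:[] D:[]
After 3 (process(A)): A:[] B:[] C:[] D:[]
After 4 (process(A)): A:[] B:[] C:[] D:[]
After 5 (send(from=D, to=A, msg='done')): A:[done] B:[] C:[] D:[]
After 6 (send(from=A, to=D, msg='stop')): A:[done] B:[] C:[] D:[stop]
After 7 (send(from=B, to=A, msg='ping')): A:[done,ping] B:[] C:[] D:[stop]
After 8 (send(from=A, to=B, msg='sync')): A:[done,ping] B:[sync] C:[] D:[stop]
After 9 (process(D)): A:[done,ping] B:[sync] C:[] D:[]
After 10 (process(C)): A:[done,ping] B:[sync] C:[] D:[]
After 11 (send(from=A, to=C, msg='resp')): A:[done,ping] B:[sync] C:[resp] D:[]
After 12 (process(A)): A:[ping] B:[sync] C:[resp] D:[]
After 13 (send(from=C, to=B, msg='hello')): A:[ping] B:[sync,hello] C:[resp] D:[]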